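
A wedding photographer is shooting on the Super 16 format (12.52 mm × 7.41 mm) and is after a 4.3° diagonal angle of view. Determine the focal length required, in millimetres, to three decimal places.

193.762 mm

Sensor diagonal = √(12.52² + 7.41²) = √211.6585 ≈ 14.5485 mm.
From α = 2·arctan(d/2f) we get f = d / (2·tan(α/2)).
With d = 14.5485 mm and α/2 = 2.15°, tan(α/2) ≈ 0.03754, so f ≈ 14.5485 / 0.07508 ≈ 193.7618 mm.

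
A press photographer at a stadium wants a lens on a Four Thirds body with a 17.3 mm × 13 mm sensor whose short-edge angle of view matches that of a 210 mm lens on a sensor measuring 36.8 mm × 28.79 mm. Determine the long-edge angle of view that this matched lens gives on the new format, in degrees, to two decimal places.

Equal short-edge AOV ⇒ f₂ = f₁ · 13/28.79 = 210 × 0.45155 ≈ 94.8246 mm.
Long-edge AOV on the new format = 2·arctan(17.3 / (2 × 94.8246)) = 2·arctan(0.09122) ≈ 10.4243°.

10.42°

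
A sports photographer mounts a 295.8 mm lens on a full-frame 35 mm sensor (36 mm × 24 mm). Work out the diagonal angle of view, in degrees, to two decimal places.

8.37°

Sensor diagonal = √(36² + 24²) = √1872.0000 ≈ 43.2666 mm.
Angle of view α = 2·arctan(d/2f) with d = 43.2666 mm and f = 295.8 mm.
d/2f = 0.07313; arctan(0.07313) ≈ 4.1829°, so α ≈ 8.3657°.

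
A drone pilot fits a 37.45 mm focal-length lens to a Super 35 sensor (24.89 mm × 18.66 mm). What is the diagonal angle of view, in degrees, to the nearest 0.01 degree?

Sensor diagonal = √(24.89² + 18.66²) = √967.7077 ≈ 31.1080 mm.
Angle of view α = 2·arctan(d/2f) with d = 31.1080 mm and f = 37.45 mm.
d/2f = 0.41533; arctan(0.41533) ≈ 22.5544°, so α ≈ 45.1089°.

45.11°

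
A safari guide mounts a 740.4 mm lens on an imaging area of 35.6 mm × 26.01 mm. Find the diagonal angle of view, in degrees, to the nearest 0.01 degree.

3.41°

Sensor diagonal = √(35.6² + 26.01²) = √1943.8801 ≈ 44.0895 mm.
Angle of view α = 2·arctan(d/2f) with d = 44.0895 mm and f = 740.4 mm.
d/2f = 0.02977; arctan(0.02977) ≈ 1.7054°, so α ≈ 3.4109°.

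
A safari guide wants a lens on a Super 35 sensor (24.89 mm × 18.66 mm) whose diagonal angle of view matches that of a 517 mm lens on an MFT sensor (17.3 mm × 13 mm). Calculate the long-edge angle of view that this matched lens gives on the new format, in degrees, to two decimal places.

1.92°

Sensor diagonal = √(17.3² + 13²) = √468.2900 ≈ 21.6400 mm.
Sensor diagonal = √(24.89² + 18.66²) = √967.7077 ≈ 31.1080 mm.
Equal diagonal AOV ⇒ f₂ = f₁ · 31.1080/21.6400 = 517 × 1.43752 ≈ 743.1991 mm.
Long-edge AOV on the new format = 2·arctan(24.89 / (2 × 743.1991)) = 2·arctan(0.01675) ≈ 1.9187°.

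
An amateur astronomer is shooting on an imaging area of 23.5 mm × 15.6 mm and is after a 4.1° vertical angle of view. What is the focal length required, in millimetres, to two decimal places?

217.91 mm

From α = 2·arctan(h/2f) we get f = h / (2·tan(α/2)).
With h = 15.6 mm and α/2 = 2.05°, tan(α/2) ≈ 0.03579, so f ≈ 15.6 / 0.07159 ≈ 217.9104 mm.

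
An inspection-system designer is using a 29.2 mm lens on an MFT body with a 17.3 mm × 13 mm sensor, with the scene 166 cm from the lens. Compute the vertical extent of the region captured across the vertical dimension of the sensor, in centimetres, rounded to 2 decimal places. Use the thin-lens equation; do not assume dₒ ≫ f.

dₒ: 166 cm = 1660 mm.
Similar triangles through the lens centre give W/dₒ = h/dᵢ; with 1/f = 1/dₒ + 1/dᵢ this gives W = h·(dₒ − f)/f.
W = 13 mm × (1660 − 29.2) / 29.2 = 13 × 55.8493 ≈ 726.041 mm = 72.6041 cm.

72.60 cm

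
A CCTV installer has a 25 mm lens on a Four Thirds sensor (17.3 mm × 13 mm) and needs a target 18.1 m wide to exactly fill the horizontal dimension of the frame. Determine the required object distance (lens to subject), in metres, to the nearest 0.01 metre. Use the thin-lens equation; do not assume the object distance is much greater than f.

26.18 m

W: 18.1 m = 18100 mm.
Magnification m = w/W = dᵢ/dₒ; combined with 1/f = 1/dₒ + 1/dᵢ this gives dₒ = f·(1 + W/w).
dₒ = 25 mm × (1 + 18100/17.3) = 25 × 1047.2428 ≈ 26181.069 mm = 26.1811 m.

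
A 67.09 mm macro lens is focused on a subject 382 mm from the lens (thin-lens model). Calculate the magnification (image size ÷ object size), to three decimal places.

0.213×

Thin lens: 1/f = 1/dₒ + 1/dᵢ → 1/dᵢ = 1/67.09 − 1/382 = 0.0122875 mm⁻¹, so dᵢ ≈ 81.3832 mm.
Magnification m = dᵢ/dₒ = 81.3832/382 ≈ 0.21304.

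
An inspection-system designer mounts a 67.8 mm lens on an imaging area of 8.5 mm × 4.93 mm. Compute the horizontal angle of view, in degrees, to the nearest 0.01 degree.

Angle of view α = 2·arctan(w/2f) with w = 8.5 mm and f = 67.8 mm.
w/2f = 0.06268; arctan(0.06268) ≈ 3.5869°, so α ≈ 7.1737°.

7.17°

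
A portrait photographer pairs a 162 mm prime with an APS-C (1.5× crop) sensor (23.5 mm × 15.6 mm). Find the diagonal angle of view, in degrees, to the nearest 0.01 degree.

9.95°

Sensor diagonal = √(23.5² + 15.6²) = √795.6100 ≈ 28.2066 mm.
Angle of view α = 2·arctan(d/2f) with d = 28.2066 mm and f = 162 mm.
d/2f = 0.08706; arctan(0.08706) ≈ 4.9755°, so α ≈ 9.9509°.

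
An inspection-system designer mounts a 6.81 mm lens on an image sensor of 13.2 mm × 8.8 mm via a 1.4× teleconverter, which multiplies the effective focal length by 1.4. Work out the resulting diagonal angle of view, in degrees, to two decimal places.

79.52°

Effective focal length f = 6.81 × 1.4 = 9.534 mm.
Sensor diagonal = √(13.2² + 8.8²) = √251.6800 ≈ 15.8644 mm.
α = 2·arctan(15.864 / (2 × 9.534)) = 2·arctan(0.83199) ≈ 79.5204°.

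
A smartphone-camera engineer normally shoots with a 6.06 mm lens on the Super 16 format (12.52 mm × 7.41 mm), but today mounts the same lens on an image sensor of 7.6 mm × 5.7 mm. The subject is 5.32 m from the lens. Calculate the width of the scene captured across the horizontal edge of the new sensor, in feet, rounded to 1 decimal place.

The focal length stays 6.06 mm; the relevant sensor dimension is now w = 7.6 mm. Object distance dₒ = 5.32 m = 5320 mm.
Thin-lens field width W = w·(dₒ − f)/f = 7.6 × (5320 − 6.06)/6.06 ≈ 6664.347 mm = 6664.347/304.8 ft = 21.8647 ft.

21.9 ft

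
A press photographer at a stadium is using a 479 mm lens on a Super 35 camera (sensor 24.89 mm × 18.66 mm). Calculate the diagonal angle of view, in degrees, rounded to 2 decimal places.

Sensor diagonal = √(24.89² + 18.66²) = √967.7077 ≈ 31.1080 mm.
Angle of view α = 2·arctan(d/2f) with d = 31.1080 mm and f = 479 mm.
d/2f = 0.03247; arctan(0.03247) ≈ 1.8598°, so α ≈ 3.7197°.

3.72°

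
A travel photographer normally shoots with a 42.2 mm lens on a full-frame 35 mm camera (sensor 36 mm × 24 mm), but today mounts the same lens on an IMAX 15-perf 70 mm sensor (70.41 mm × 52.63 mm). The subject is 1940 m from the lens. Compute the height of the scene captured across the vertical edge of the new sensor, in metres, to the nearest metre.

The focal length stays 42.2 mm; the relevant sensor dimension is now h = 52.63 mm. Object distance dₒ = 1940 m = 1.94e+06 mm.
Thin-lens field height W = h·(dₒ − f)/f = 52.63 × (1.94e+06 − 42.2)/42.2 ≈ 2419430.782 mm = 2419.43 m.

2419 m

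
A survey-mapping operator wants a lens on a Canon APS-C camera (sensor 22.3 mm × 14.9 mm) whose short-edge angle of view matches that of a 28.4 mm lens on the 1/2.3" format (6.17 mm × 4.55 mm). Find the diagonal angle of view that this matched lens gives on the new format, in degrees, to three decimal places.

16.410°

Equal short-edge AOV ⇒ f₂ = f₁ · 14.9/4.55 = 28.4 × 3.27473 ≈ 93.0022 mm.
Sensor diagonal = √(22.3² + 14.9²) = √719.3000 ≈ 26.8198 mm.
Diagonal AOV on the new format = 2·arctan(26.8198 / (2 × 93.0022)) = 2·arctan(0.14419) ≈ 16.4097°.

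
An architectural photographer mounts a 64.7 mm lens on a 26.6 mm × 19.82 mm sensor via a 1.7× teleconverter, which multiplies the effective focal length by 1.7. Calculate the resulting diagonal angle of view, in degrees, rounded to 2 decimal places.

Effective focal length f = 64.7 × 1.7 = 109.99 mm.
Sensor diagonal = √(26.6² + 19.82²) = √1100.3924 ≈ 33.1722 mm.
α = 2·arctan(33.172 / (2 × 109.99)) = 2·arctan(0.15080) ≈ 17.1508°.

17.15°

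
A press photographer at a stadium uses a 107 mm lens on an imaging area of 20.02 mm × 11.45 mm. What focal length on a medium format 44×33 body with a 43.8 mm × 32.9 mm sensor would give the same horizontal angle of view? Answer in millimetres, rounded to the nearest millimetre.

Equal angle of view means equal width/f ratio, so f₂ = f₁ · (width₂/width₁) = 107 × 43.8/20.02.
f₂ = 107 × 2.18781 ≈ 234.096 mm.

234 mm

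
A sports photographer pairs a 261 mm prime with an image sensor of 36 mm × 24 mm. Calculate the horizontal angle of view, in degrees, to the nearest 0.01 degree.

7.89°

Angle of view α = 2·arctan(w/2f) with w = 36 mm and f = 261 mm.
w/2f = 0.06897; arctan(0.06897) ≈ 3.9452°, so α ≈ 7.8904°.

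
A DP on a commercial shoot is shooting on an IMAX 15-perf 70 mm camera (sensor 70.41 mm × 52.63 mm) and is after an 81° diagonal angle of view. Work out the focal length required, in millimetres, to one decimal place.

Sensor diagonal = √(70.41² + 52.63²) = √7727.4850 ≈ 87.9061 mm.
From α = 2·arctan(d/2f) we get f = d / (2·tan(α/2)).
With d = 87.9061 mm and α/2 = 40.5°, tan(α/2) ≈ 0.85408, so f ≈ 87.9061 / 1.70816 ≈ 51.4624 mm.

51.5 mm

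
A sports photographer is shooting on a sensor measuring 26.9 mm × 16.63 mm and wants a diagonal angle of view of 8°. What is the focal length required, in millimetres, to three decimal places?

Sensor diagonal = √(26.9² + 16.63²) = √1000.1669 ≈ 31.6254 mm.
From α = 2·arctan(d/2f) we get f = d / (2·tan(α/2)).
With d = 31.6254 mm and α/2 = 4°, tan(α/2) ≈ 0.06993, so f ≈ 31.6254 / 0.13985 ≈ 226.1323 mm.

226.132 mm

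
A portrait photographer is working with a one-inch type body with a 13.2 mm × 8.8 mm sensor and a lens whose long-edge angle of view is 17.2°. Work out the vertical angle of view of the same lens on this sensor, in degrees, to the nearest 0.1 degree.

11.5°

From the long-edge AOV: f = 13.2 / (2·tan(8.6°)) = 13.2 / 0.30247 ≈ 43.6405 mm.
Vertical AOV = 2·arctan(8.8 / (2 × 43.6405)) = 2·arctan(0.10082) ≈ 11.5147°.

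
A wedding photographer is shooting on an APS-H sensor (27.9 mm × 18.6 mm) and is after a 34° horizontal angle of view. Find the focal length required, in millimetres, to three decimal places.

45.628 mm

From α = 2·arctan(w/2f) we get f = w / (2·tan(α/2)).
With w = 27.9 mm and α/2 = 17°, tan(α/2) ≈ 0.30573, so f ≈ 27.9 / 0.61146 ≈ 45.6284 mm.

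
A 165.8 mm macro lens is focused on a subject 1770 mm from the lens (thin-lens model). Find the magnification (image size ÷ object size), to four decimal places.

0.1034×

Thin lens: 1/f = 1/dₒ + 1/dᵢ → 1/dᵢ = 1/165.8 − 1/1770 = 0.0054664 mm⁻¹, so dᵢ ≈ 182.9360 mm.
Magnification m = dᵢ/dₒ = 182.9360/1770 ≈ 0.10335.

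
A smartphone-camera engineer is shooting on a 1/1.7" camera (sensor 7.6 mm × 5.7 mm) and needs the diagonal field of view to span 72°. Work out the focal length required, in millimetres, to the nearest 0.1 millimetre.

6.5 mm

Sensor diagonal = √(7.6² + 5.7²) = √90.2500 ≈ 9.5000 mm.
From α = 2·arctan(d/2f) we get f = d / (2·tan(α/2)).
With d = 9.5000 mm and α/2 = 36°, tan(α/2) ≈ 0.72654, so f ≈ 9.5000 / 1.45309 ≈ 6.5378 mm.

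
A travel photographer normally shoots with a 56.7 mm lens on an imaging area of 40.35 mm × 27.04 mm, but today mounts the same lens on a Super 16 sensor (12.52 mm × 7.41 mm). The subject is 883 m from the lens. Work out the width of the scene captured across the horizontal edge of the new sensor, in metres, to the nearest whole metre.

195 m

The focal length stays 56.7 mm; the relevant sensor dimension is now w = 12.52 mm. Object distance dₒ = 883 m = 883000 mm.
Thin-lens field width W = w·(dₒ − f)/f = 12.52 × (883000 − 56.7)/56.7 ≈ 194963.847 mm = 194.964 m.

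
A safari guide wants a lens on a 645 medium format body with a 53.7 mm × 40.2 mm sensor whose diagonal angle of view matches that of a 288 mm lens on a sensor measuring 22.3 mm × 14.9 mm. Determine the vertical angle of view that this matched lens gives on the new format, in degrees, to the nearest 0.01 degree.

Sensor diagonal = √(22.3² + 14.9²) = √719.3000 ≈ 26.8198 mm.
Sensor diagonal = √(53.7² + 40.2²) = √4499.7300 ≈ 67.0800 mm.
Equal diagonal AOV ⇒ f₂ = f₁ · 67.0800/26.8198 = 288 × 2.50114 ≈ 720.3286 mm.
Vertical AOV on the new format = 2·arctan(40.2 / (2 × 720.3286)) = 2·arctan(0.02790) ≈ 3.1967°.

3.20°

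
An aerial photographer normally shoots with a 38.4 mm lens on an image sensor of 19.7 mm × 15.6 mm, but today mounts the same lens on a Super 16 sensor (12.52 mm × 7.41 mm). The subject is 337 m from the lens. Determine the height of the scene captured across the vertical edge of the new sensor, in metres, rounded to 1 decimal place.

The focal length stays 38.4 mm; the relevant sensor dimension is now h = 7.41 mm. Object distance dₒ = 337 m = 337000 mm.
Thin-lens field height W = h·(dₒ − f)/f = 7.41 × (337000 − 38.4)/38.4 ≈ 65023.059 mm = 65.0231 m.

65.0 m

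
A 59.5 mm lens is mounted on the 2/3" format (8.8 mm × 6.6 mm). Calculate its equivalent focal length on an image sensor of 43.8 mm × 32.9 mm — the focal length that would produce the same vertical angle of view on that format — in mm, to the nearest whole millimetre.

297 mm

Equal angle of view means equal height/f ratio, so f₂ = f₁ · (height₂/height₁) = 59.5 × 32.9/6.6.
f₂ = 59.5 × 4.98485 ≈ 296.598 mm.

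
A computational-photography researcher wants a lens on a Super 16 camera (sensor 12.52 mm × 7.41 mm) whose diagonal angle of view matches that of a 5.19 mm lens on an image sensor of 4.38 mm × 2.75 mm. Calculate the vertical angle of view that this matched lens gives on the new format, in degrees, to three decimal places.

28.479°

Sensor diagonal = √(4.38² + 2.75²) = √26.7469 ≈ 5.1717 mm.
Sensor diagonal = √(12.52² + 7.41²) = √211.6585 ≈ 14.5485 mm.
Equal diagonal AOV ⇒ f₂ = f₁ · 14.5485/5.1717 = 5.19 × 2.81307 ≈ 14.5999 mm.
Vertical AOV on the new format = 2·arctan(7.41 / (2 × 14.5999)) = 2·arctan(0.25377) ≈ 28.4787°.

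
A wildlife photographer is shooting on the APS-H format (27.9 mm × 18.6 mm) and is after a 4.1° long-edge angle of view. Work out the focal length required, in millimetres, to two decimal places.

389.72 mm

From α = 2·arctan(w/2f) we get f = w / (2·tan(α/2)).
With w = 27.9 mm and α/2 = 2.05°, tan(α/2) ≈ 0.03579, so f ≈ 27.9 / 0.07159 ≈ 389.7244 mm.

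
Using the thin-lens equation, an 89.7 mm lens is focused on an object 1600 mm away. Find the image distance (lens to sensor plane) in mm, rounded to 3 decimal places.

95.027 mm

1/dᵢ = 1/f − 1/dₒ = 1/89.7 − 1/1600 = 0.0105233 mm⁻¹.
dᵢ = 1/0.0105233 ≈ 95.0275 mm.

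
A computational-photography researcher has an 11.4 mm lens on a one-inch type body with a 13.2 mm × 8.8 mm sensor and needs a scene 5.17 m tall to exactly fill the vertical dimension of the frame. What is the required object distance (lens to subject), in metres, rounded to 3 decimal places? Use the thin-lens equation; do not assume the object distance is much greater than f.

6.709 m

W: 5.17 m = 5170 mm.
Magnification m = h/W = dᵢ/dₒ; combined with 1/f = 1/dₒ + 1/dᵢ this gives dₒ = f·(1 + W/h).
dₒ = 11.4 mm × (1 + 5170/8.8) = 11.4 × 588.5000 ≈ 6708.900 mm = 6.7089 m.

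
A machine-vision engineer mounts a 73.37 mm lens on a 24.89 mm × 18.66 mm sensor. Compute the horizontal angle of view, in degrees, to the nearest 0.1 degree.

Angle of view α = 2·arctan(w/2f) with w = 24.89 mm and f = 73.37 mm.
w/2f = 0.16962; arctan(0.16962) ≈ 9.6269°, so α ≈ 19.2537°.

19.3°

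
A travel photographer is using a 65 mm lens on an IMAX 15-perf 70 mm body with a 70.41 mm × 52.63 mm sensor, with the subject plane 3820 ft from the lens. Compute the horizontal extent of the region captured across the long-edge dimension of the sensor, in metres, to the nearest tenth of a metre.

1261.2 m

dₒ: 3820 ft × 304.8 mm/ft = 1164335.96 mm.
Similar triangles through the lens centre give W/dₒ = w/dᵢ; with 1/f = 1/dₒ + 1/dᵢ this gives W = w·(dₒ − f)/f.
W = 70.41 mm × (1.16434e+06 − 65) / 65 = 70.41 × 17911.8610 ≈ 1261174.131 mm = 1261.17 m.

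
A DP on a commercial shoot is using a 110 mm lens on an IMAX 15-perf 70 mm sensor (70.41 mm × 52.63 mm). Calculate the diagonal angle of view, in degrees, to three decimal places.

Sensor diagonal = √(70.41² + 52.63²) = √7727.4850 ≈ 87.9061 mm.
Angle of view α = 2·arctan(d/2f) with d = 87.9061 mm and f = 110 mm.
d/2f = 0.39957; arctan(0.39957) ≈ 21.7803°, so α ≈ 43.5607°.

43.561°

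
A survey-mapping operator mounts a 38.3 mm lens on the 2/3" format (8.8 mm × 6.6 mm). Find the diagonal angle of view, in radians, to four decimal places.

0.2853 rad

Sensor diagonal = √(8.8² + 6.6²) = √121.0000 ≈ 11.0000 mm.
Angle of view α = 2·arctan(d/2f) with d = 11.0000 mm and f = 38.3 mm.
d/2f = 0.14360; arctan(0.14360) ≈ 0.1426 rad, so α ≈ 0.2853 rad.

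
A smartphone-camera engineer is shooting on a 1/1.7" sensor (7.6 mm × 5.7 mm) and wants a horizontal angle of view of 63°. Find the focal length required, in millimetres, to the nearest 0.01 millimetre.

6.20 mm

From α = 2·arctan(w/2f) we get f = w / (2·tan(α/2)).
With w = 7.6 mm and α/2 = 31.5°, tan(α/2) ≈ 0.61280, so f ≈ 7.6 / 1.22560 ≈ 6.2010 mm.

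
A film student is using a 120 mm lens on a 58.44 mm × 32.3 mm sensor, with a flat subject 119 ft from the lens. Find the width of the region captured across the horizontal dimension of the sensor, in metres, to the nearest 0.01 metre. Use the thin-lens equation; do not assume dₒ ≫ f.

dₒ: 119 ft × 304.8 mm/ft = 36271.20 mm.
Similar triangles through the lens centre give W/dₒ = w/dᵢ; with 1/f = 1/dₒ + 1/dᵢ this gives W = w·(dₒ − f)/f.
W = 58.44 mm × (36271.2 − 120) / 120 = 58.44 × 301.2600 ≈ 17605.634 mm = 17.6056 m.

17.61 m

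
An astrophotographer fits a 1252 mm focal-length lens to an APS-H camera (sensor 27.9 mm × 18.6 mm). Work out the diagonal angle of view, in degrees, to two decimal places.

Sensor diagonal = √(27.9² + 18.6²) = √1124.3700 ≈ 33.5316 mm.
Angle of view α = 2·arctan(d/2f) with d = 33.5316 mm and f = 1252 mm.
d/2f = 0.01339; arctan(0.01339) ≈ 0.7672°, so α ≈ 1.5344°.

1.53°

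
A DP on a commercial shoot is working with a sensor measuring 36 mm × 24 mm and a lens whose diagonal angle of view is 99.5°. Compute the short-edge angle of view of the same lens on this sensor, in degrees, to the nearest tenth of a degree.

66.5°

Sensor diagonal = √(36² + 24²) = √1872.0000 ≈ 43.2666 mm.
From the diagonal AOV: f = 43.2666 / (2·tan(49.75°)) = 43.2666 / 2.36250 ≈ 18.3139 mm.
Short-edge AOV = 2·arctan(24 / (2 × 18.3139)) = 2·arctan(0.65524) ≈ 66.4687°.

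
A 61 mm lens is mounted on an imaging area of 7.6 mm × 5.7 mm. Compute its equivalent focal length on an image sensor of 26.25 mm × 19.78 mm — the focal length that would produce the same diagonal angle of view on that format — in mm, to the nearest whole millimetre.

211 mm

Sensor diagonal = √(7.6² + 5.7²) = √90.2500 ≈ 9.5000 mm.
Sensor diagonal = √(26.25² + 19.78²) = √1080.3109 ≈ 32.8681 mm.
Equal angle of view means equal diagonal/f ratio, so f₂ = f₁ · (diagonal₂/diagonal₁) = 61 × 32.8681/9.5000.
f₂ = 61 × 3.45980 ≈ 211.048 mm.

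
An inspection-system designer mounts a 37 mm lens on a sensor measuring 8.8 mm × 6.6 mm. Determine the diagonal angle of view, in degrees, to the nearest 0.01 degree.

Sensor diagonal = √(8.8² + 6.6²) = √121.0000 ≈ 11.0000 mm.
Angle of view α = 2·arctan(d/2f) with d = 11.0000 mm and f = 37 mm.
d/2f = 0.14865; arctan(0.14865) ≈ 8.4550°, so α ≈ 16.9101°.

16.91°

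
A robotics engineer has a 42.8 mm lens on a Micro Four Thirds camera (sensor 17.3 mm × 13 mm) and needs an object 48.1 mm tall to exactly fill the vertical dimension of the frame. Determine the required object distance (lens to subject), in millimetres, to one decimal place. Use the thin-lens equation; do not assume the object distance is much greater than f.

Magnification m = h/W = dᵢ/dₒ; combined with 1/f = 1/dₒ + 1/dᵢ this gives dₒ = f·(1 + W/h).
dₒ = 42.8 mm × (1 + 48.1/13) = 42.8 × 4.7000 ≈ 201.160 mm.

201.2 mm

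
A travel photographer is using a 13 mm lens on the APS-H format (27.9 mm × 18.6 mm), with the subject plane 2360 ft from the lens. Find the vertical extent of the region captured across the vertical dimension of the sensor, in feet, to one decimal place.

3376.6 ft

dₒ: 2360 ft × 304.8 mm/ft = 719327.98 mm.
Similar triangles through the lens centre give W/dₒ = h/dᵢ; with 1/f = 1/dₒ + 1/dᵢ this gives W = h·(dₒ − f)/f.
W = 18.6 mm × (719328 − 13) / 13 = 18.6 × 55331.9213 ≈ 1029173.736 mm = 1029173.736/304.8 ft = 3376.55 ft.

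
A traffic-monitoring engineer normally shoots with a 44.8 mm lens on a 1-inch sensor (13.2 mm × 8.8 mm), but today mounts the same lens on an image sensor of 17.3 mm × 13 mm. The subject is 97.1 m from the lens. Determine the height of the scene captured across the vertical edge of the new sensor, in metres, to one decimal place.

The focal length stays 44.8 mm; the relevant sensor dimension is now h = 13 mm. Object distance dₒ = 97.1 m = 97100 mm.
Thin-lens field height W = h·(dₒ − f)/f = 13 × (97100 − 44.8)/44.8 ≈ 28163.339 mm = 28.1633 m.

28.2 m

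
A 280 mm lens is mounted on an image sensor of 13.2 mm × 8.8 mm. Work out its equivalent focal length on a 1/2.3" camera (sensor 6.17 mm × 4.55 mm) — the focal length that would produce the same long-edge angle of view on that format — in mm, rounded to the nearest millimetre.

131 mm

Equal angle of view means equal width/f ratio, so f₂ = f₁ · (width₂/width₁) = 280 × 6.17/13.2.
f₂ = 280 × 0.46742 ≈ 130.879 mm.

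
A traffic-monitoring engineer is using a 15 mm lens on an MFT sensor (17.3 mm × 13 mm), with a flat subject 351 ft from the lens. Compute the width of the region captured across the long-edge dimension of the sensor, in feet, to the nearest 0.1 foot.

404.8 ft

dₒ: 351 ft × 304.8 mm/ft = 106984.80 mm.
Similar triangles through the lens centre give W/dₒ = w/dᵢ; with 1/f = 1/dₒ + 1/dᵢ this gives W = w·(dₒ − f)/f.
W = 17.3 mm × (106985 − 15) / 15 = 17.3 × 7131.3198 ≈ 123371.832 mm = 123371.832/304.8 ft = 404.763 ft.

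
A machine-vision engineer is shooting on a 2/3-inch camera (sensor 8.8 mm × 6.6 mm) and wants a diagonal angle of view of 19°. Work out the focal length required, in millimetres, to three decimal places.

Sensor diagonal = √(8.8² + 6.6²) = √121.0000 ≈ 11.0000 mm.
From α = 2·arctan(d/2f) we get f = d / (2·tan(α/2)).
With d = 11.0000 mm and α/2 = 9.5°, tan(α/2) ≈ 0.16734, so f ≈ 11.0000 / 0.33469 ≈ 32.8667 mm.

32.867 mm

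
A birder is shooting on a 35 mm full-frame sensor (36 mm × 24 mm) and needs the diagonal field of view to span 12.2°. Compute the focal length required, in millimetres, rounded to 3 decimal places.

202.428 mm

Sensor diagonal = √(36² + 24²) = √1872.0000 ≈ 43.2666 mm.
From α = 2·arctan(d/2f) we get f = d / (2·tan(α/2)).
With d = 43.2666 mm and α/2 = 6.1°, tan(α/2) ≈ 0.10687, so f ≈ 43.2666 / 0.21374 ≈ 202.4280 mm.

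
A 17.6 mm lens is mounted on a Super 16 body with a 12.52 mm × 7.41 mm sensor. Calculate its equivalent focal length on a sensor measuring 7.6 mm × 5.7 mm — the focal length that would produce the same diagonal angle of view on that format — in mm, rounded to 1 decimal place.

Sensor diagonal = √(12.52² + 7.41²) = √211.6585 ≈ 14.5485 mm.
Sensor diagonal = √(7.6² + 5.7²) = √90.2500 ≈ 9.5000 mm.
Equal angle of view means equal diagonal/f ratio, so f₂ = f₁ · (diagonal₂/diagonal₁) = 17.6 × 9.5000/14.5485.
f₂ = 17.6 × 0.65299 ≈ 11.493 mm.

11.5 mm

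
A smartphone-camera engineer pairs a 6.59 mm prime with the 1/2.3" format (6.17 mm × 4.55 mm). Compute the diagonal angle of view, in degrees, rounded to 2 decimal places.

Sensor diagonal = √(6.17² + 4.55²) = √58.7714 ≈ 7.6663 mm.
Angle of view α = 2·arctan(d/2f) with d = 7.6663 mm and f = 6.59 mm.
d/2f = 0.58166; arctan(0.58166) ≈ 30.1848°, so α ≈ 60.3695°.

60.37°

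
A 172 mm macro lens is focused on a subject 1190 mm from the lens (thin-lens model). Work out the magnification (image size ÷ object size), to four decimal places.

0.1690×

Thin lens: 1/f = 1/dₒ + 1/dᵢ → 1/dᵢ = 1/172 − 1/1190 = 0.0049736 mm⁻¹, so dᵢ ≈ 201.0609 mm.
Magnification m = dᵢ/dₒ = 201.0609/1190 ≈ 0.16896.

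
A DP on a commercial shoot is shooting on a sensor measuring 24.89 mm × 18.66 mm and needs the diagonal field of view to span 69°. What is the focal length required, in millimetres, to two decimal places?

Sensor diagonal = √(24.89² + 18.66²) = √967.7077 ≈ 31.1080 mm.
From α = 2·arctan(d/2f) we get f = d / (2·tan(α/2)).
With d = 31.1080 mm and α/2 = 34.5°, tan(α/2) ≈ 0.68728, so f ≈ 31.1080 / 1.37456 ≈ 22.6312 mm.

22.63 mm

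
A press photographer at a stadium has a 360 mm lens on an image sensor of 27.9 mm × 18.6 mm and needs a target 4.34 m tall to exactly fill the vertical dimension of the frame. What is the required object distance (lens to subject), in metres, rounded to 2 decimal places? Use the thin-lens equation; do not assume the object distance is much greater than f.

W: 4.34 m = 4340 mm.
Magnification m = h/W = dᵢ/dₒ; combined with 1/f = 1/dₒ + 1/dᵢ this gives dₒ = f·(1 + W/h).
dₒ = 360 mm × (1 + 4340/18.6) = 360 × 234.3333 ≈ 84360.000 mm = 84.36 m.

84.36 m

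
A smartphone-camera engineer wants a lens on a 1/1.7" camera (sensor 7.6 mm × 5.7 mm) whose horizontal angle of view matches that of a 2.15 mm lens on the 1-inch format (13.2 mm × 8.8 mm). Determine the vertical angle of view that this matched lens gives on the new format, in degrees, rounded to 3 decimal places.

Equal horizontal AOV ⇒ f₂ = f₁ · 7.6/13.2 = 2.15 × 0.57576 ≈ 1.2379 mm.
Vertical AOV on the new format = 2·arctan(5.7 / (2 × 1.2379)) = 2·arctan(2.30233) ≈ 133.0452°.

133.045°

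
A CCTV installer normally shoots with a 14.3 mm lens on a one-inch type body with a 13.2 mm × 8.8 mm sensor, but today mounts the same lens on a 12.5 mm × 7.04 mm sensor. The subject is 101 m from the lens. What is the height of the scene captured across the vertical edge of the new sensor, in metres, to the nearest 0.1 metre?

The focal length stays 14.3 mm; the relevant sensor dimension is now h = 7.04 mm. Object distance dₒ = 101 m = 101000 mm.
Thin-lens field height W = h·(dₒ − f)/f = 7.04 × (101000 − 14.3)/14.3 ≈ 49716.037 mm = 49.716 m.

49.7 m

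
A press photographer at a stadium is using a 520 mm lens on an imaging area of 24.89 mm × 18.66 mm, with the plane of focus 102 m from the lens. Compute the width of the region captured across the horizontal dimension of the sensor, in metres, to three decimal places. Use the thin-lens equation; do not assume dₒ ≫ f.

dₒ: 102 m = 102000 mm.
Similar triangles through the lens centre give W/dₒ = w/dᵢ; with 1/f = 1/dₒ + 1/dᵢ this gives W = w·(dₒ − f)/f.
W = 24.89 mm × (102000 − 520) / 520 = 24.89 × 195.1538 ≈ 4857.379 mm = 4.85738 m.

4.857 m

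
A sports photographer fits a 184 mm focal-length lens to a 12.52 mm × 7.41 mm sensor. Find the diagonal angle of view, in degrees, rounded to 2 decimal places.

4.53°

Sensor diagonal = √(12.52² + 7.41²) = √211.6585 ≈ 14.5485 mm.
Angle of view α = 2·arctan(d/2f) with d = 14.5485 mm and f = 184 mm.
d/2f = 0.03953; arctan(0.03953) ≈ 2.2639°, so α ≈ 4.5279°.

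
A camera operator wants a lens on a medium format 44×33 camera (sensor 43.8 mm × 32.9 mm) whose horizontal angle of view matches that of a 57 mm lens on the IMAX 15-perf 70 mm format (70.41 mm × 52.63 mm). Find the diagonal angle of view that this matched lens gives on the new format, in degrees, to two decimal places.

75.37°

Equal horizontal AOV ⇒ f₂ = f₁ · 43.8/70.41 = 57 × 0.62207 ≈ 35.4580 mm.
Sensor diagonal = √(43.8² + 32.9²) = √3000.8500 ≈ 54.7800 mm.
Diagonal AOV on the new format = 2·arctan(54.7800 / (2 × 35.4580)) = 2·arctan(0.77246) ≈ 75.3695°.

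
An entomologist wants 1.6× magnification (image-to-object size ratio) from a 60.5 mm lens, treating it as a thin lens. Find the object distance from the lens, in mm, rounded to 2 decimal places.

98.31 mm

With m = dᵢ/dₒ and 1/f = 1/dₒ + 1/dᵢ, substituting dᵢ = m·dₒ gives 1/f = (1 + 1/m)/dₒ, hence dₒ = f·(1 + 1/m).
dₒ = 60.5 × (1 + 1/1.6) = 60.5 × 1.62500 ≈ 98.312 mm.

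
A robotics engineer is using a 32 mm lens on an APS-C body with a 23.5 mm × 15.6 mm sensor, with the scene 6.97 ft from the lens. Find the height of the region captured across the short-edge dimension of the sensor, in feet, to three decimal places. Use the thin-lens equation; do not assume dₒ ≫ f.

dₒ: 6.97 ft × 304.8 mm/ft = 2124.46 mm.
Similar triangles through the lens centre give W/dₒ = h/dᵢ; with 1/f = 1/dₒ + 1/dᵢ this gives W = h·(dₒ − f)/f.
W = 15.6 mm × (2124.46 − 32) / 32 = 15.6 × 65.3892 ≈ 1020.072 mm = 1020.072/304.8 ft = 3.34669 ft.

3.347 ft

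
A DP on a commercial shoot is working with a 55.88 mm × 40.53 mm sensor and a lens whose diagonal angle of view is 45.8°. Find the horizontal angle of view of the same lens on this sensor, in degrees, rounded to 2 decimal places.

37.76°

Sensor diagonal = √(55.88² + 40.53²) = √4765.2553 ≈ 69.0308 mm.
From the diagonal AOV: f = 69.0308 / (2·tan(22.9°)) = 69.0308 / 0.84483 ≈ 81.7094 mm.
Horizontal AOV = 2·arctan(55.88 / (2 × 81.7094)) = 2·arctan(0.34194) ≈ 37.7556°.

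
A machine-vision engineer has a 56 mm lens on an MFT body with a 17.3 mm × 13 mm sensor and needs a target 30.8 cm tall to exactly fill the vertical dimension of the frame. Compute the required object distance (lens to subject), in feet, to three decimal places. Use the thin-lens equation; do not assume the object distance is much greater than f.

4.537 ft

W: 30.8 cm = 308 mm.
Magnification m = h/W = dᵢ/dₒ; combined with 1/f = 1/dₒ + 1/dᵢ this gives dₒ = f·(1 + W/h).
dₒ = 56 mm × (1 + 308/13) = 56 × 24.6923 ≈ 1382.769 mm = 1382.769/304.8 ft = 4.53664 ft.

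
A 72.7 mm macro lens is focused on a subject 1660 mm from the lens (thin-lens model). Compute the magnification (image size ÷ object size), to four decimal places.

Thin lens: 1/f = 1/dₒ + 1/dᵢ → 1/dᵢ = 1/72.7 − 1/1660 = 0.0131527 mm⁻¹, so dᵢ ≈ 76.0297 mm.
Magnification m = dᵢ/dₒ = 76.0297/1660 ≈ 0.04580.

0.0458×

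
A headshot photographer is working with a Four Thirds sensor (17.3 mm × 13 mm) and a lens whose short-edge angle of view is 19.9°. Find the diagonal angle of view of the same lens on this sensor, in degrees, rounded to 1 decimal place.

32.6°

From the short-edge AOV: f = 13 / (2·tan(9.95°)) = 13 / 0.35085 ≈ 37.0524 mm.
Sensor diagonal = √(17.3² + 13²) = √468.2900 ≈ 21.6400 mm.
Diagonal AOV = 2·arctan(21.6400 / (2 × 37.0524)) = 2·arctan(0.29202) ≈ 32.5576°.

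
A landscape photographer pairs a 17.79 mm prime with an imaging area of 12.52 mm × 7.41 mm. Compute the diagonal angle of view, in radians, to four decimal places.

0.7763 rad

Sensor diagonal = √(12.52² + 7.41²) = √211.6585 ≈ 14.5485 mm.
Angle of view α = 2·arctan(d/2f) with d = 14.5485 mm and f = 17.79 mm.
d/2f = 0.40890; arctan(0.40890) ≈ 0.3882 rad, so α ≈ 0.7763 rad.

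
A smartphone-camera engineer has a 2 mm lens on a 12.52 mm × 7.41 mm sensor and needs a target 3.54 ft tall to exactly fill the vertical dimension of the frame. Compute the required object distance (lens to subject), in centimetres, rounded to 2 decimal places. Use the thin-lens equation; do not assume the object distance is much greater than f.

W: 3.54 ft × 304.8 mm/ft = 1078.99 mm.
Magnification m = h/W = dᵢ/dₒ; combined with 1/f = 1/dₒ + 1/dᵢ this gives dₒ = f·(1 + W/h).
dₒ = 2 mm × (1 + 1078.99/7.41) = 2 × 146.6130 ≈ 293.226 mm = 29.3226 cm.

29.32 cm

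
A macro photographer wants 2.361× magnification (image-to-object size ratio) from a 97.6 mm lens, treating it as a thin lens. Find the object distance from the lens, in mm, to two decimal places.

With m = dᵢ/dₒ and 1/f = 1/dₒ + 1/dᵢ, substituting dᵢ = m·dₒ gives 1/f = (1 + 1/m)/dₒ, hence dₒ = f·(1 + 1/m).
dₒ = 97.6 × (1 + 1/2.361) = 97.6 × 1.42355 ≈ 138.938 mm.

138.94 mm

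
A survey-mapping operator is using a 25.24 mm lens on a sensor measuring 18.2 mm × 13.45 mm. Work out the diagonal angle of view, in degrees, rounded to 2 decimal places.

Sensor diagonal = √(18.2² + 13.45²) = √512.1425 ≈ 22.6306 mm.
Angle of view α = 2·arctan(d/2f) with d = 22.6306 mm and f = 25.24 mm.
d/2f = 0.44831; arctan(0.44831) ≈ 24.1471°, so α ≈ 48.2941°.

48.29°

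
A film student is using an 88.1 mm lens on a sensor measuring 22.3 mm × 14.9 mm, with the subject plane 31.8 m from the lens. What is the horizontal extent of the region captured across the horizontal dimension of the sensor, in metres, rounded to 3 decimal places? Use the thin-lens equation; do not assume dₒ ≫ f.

dₒ: 31.8 m = 31800 mm.
Similar triangles through the lens centre give W/dₒ = w/dᵢ; with 1/f = 1/dₒ + 1/dᵢ this gives W = w·(dₒ − f)/f.
W = 22.3 mm × (31800 − 88.1) / 88.1 = 22.3 × 359.9535 ≈ 8026.962 mm = 8.02696 m.

8.027 m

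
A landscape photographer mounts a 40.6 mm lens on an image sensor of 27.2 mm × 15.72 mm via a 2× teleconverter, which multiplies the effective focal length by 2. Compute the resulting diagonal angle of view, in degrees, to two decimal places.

21.90°

Effective focal length f = 40.6 × 2 = 81.2 mm.
Sensor diagonal = √(27.2² + 15.72²) = √986.9584 ≈ 31.4159 mm.
α = 2·arctan(31.416 / (2 × 81.2)) = 2·arctan(0.19345) ≈ 21.8970°.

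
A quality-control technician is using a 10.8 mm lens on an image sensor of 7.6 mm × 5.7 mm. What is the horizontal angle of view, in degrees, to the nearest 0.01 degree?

38.77°

Angle of view α = 2·arctan(w/2f) with w = 7.6 mm and f = 10.8 mm.
w/2f = 0.35185; arctan(0.35185) ≈ 19.3845°, so α ≈ 38.7690°.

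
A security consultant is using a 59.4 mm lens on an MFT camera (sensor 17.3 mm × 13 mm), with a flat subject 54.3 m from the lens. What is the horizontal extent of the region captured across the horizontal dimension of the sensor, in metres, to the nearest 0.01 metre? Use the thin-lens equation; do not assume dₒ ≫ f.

15.80 m

dₒ: 54.3 m = 54300 mm.
Similar triangles through the lens centre give W/dₒ = w/dᵢ; with 1/f = 1/dₒ + 1/dᵢ this gives W = w·(dₒ − f)/f.
W = 17.3 mm × (54300 − 59.4) / 59.4 = 17.3 × 913.1414 ≈ 15797.346 mm = 15.7973 m.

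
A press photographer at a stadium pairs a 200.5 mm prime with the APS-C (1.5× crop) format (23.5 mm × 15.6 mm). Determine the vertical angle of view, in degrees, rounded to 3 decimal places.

Angle of view α = 2·arctan(h/2f) with h = 15.6 mm and f = 200.5 mm.
h/2f = 0.03890; arctan(0.03890) ≈ 2.2278°, so α ≈ 4.4557°.

4.456°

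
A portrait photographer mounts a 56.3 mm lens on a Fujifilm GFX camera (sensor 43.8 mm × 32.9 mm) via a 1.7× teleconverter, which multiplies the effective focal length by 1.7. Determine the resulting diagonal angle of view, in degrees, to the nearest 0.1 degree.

31.9°

Effective focal length f = 56.3 × 1.7 = 95.71 mm.
Sensor diagonal = √(43.8² + 32.9²) = √3000.8500 ≈ 54.7800 mm.
α = 2·arctan(54.780 / (2 × 95.71)) = 2·arctan(0.28618) ≈ 31.9398°.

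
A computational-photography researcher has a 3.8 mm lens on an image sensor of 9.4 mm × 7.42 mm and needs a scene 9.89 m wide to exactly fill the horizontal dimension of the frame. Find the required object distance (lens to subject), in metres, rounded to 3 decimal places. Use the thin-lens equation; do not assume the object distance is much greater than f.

4.002 m

W: 9.89 m = 9890 mm.
Magnification m = w/W = dᵢ/dₒ; combined with 1/f = 1/dₒ + 1/dᵢ this gives dₒ = f·(1 + W/w).
dₒ = 3.8 mm × (1 + 9890/9.4) = 3.8 × 1053.1277 ≈ 4001.885 mm = 4.00189 m.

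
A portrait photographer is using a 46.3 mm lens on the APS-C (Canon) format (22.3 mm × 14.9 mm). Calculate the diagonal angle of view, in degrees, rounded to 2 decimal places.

32.31°

Sensor diagonal = √(22.3² + 14.9²) = √719.3000 ≈ 26.8198 mm.
Angle of view α = 2·arctan(d/2f) with d = 26.8198 mm and f = 46.3 mm.
d/2f = 0.28963; arctan(0.28963) ≈ 16.1526°, so α ≈ 32.3052°.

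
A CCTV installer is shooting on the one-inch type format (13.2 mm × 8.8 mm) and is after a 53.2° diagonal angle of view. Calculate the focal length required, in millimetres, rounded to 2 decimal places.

Sensor diagonal = √(13.2² + 8.8²) = √251.6800 ≈ 15.8644 mm.
From α = 2·arctan(d/2f) we get f = d / (2·tan(α/2)).
With d = 15.8644 mm and α/2 = 26.6°, tan(α/2) ≈ 0.50076, so f ≈ 15.8644 / 1.00153 ≈ 15.8403 mm.

15.84 mm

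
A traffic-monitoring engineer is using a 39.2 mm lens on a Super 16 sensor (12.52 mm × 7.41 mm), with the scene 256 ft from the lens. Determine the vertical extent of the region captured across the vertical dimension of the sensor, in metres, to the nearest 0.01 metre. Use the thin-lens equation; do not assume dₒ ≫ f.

dₒ: 256 ft × 304.8 mm/ft = 78028.80 mm.
Similar triangles through the lens centre give W/dₒ = h/dᵢ; with 1/f = 1/dₒ + 1/dᵢ this gives W = h·(dₒ − f)/f.
W = 7.41 mm × (78028.8 − 39.2) / 39.2 = 7.41 × 1989.5305 ≈ 14742.421 mm = 14.7424 m.

14.74 m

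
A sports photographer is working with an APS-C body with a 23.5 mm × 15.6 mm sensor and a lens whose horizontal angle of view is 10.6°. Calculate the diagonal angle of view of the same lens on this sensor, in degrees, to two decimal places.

From the horizontal AOV: f = 23.5 / (2·tan(5.3°)) = 23.5 / 0.18553 ≈ 126.6612 mm.
Sensor diagonal = √(23.5² + 15.6²) = √795.6100 ≈ 28.2066 mm.
Diagonal AOV = 2·arctan(28.2066 / (2 × 126.6612)) = 2·arctan(0.11135) ≈ 12.7070°.

12.71°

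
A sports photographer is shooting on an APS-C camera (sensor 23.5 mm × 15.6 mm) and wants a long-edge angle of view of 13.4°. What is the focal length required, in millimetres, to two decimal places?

From α = 2·arctan(w/2f) we get f = w / (2·tan(α/2)).
With w = 23.5 mm and α/2 = 6.7°, tan(α/2) ≈ 0.11747, so f ≈ 23.5 / 0.23495 ≈ 100.0230 mm.

100.02 mm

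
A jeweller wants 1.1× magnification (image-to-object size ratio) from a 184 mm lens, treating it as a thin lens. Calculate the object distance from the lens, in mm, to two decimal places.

351.27 mm

With m = dᵢ/dₒ and 1/f = 1/dₒ + 1/dᵢ, substituting dᵢ = m·dₒ gives 1/f = (1 + 1/m)/dₒ, hence dₒ = f·(1 + 1/m).
dₒ = 184 × (1 + 1/1.1) = 184 × 1.90909 ≈ 351.273 mm.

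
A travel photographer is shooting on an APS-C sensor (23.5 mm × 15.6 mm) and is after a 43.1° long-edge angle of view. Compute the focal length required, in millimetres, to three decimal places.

From α = 2·arctan(w/2f) we get f = w / (2·tan(α/2)).
With w = 23.5 mm and α/2 = 21.55°, tan(α/2) ≈ 0.39492, so f ≈ 23.5 / 0.78984 ≈ 29.7529 mm.

29.753 mm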